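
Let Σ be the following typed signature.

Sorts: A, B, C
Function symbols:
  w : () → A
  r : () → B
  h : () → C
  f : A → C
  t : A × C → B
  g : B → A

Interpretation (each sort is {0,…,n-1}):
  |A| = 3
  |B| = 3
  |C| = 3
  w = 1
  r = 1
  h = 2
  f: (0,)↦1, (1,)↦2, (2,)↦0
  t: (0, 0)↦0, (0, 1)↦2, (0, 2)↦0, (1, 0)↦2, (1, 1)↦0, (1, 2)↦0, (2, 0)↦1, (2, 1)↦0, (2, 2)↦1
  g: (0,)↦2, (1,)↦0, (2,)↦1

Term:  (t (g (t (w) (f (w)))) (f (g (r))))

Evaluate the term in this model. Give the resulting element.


  w = 1
  w = 1
  (f (w)) = f(1,) = 2
  (t (w) (f (w))) = t(1, 2) = 0
  (g (t (w) (f (w)))) = g(0,) = 2
  r = 1
  (g (r)) = g(1,) = 0
  (f (g (r))) = f(0,) = 1
  (t (g (t (w) (f (w)))) (f (g (r)))) = t(2, 1) = 0

value = 0


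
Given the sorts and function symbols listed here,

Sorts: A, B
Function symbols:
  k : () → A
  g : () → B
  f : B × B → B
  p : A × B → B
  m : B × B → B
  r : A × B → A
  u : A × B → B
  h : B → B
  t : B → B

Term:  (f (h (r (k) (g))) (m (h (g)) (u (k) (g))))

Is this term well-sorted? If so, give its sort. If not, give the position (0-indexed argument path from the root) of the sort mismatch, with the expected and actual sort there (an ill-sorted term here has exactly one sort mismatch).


ill-sorted at position [0, 0]: expected B, got A

      (k) : A
      (g) : B
    (r (k) (g)) : A
  (h (r (k) (g))) : ✗ arg 0 at [0, 0] has sort A, expected B
      (g) : B
    (h (g)) : B
      (k) : A
      (g) : B
    (u (k) (g)) : B
  (m (h (g)) (u (k) (g))) : B


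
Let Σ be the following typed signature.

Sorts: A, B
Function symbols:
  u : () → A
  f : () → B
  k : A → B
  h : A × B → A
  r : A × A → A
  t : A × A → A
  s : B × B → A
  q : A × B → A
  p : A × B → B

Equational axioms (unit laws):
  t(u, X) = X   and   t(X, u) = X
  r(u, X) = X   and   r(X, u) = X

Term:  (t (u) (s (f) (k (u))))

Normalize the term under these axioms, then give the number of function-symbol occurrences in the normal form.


1. (t (u) (s (f) (k (u))))  →  (s (f) (k (u)))
normal form: (s (f) (k (u)))

size = 4


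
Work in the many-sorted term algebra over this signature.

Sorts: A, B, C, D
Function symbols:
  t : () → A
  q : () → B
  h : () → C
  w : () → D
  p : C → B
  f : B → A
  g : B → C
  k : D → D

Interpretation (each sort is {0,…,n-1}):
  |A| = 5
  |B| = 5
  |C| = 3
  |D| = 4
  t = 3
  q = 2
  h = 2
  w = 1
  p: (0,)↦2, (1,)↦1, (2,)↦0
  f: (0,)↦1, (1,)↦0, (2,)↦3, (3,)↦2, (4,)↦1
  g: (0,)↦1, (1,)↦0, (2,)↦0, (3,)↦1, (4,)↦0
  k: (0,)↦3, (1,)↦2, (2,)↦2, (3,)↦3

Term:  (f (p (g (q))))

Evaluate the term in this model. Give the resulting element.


  q = 2
  (g (q)) = g(2,) = 0
  (p (g (q))) = p(0,) = 2
  (f (p (g (q)))) = f(2,) = 3

value = 3


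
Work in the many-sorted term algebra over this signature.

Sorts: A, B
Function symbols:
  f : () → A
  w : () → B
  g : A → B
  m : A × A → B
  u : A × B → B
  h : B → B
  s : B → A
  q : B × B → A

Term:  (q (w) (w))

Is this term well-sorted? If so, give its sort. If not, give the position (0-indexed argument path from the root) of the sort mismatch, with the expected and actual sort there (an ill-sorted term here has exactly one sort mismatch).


well-sorted; sort = A

  (w) : B
  (w) : B
(q (w) (w)) : A


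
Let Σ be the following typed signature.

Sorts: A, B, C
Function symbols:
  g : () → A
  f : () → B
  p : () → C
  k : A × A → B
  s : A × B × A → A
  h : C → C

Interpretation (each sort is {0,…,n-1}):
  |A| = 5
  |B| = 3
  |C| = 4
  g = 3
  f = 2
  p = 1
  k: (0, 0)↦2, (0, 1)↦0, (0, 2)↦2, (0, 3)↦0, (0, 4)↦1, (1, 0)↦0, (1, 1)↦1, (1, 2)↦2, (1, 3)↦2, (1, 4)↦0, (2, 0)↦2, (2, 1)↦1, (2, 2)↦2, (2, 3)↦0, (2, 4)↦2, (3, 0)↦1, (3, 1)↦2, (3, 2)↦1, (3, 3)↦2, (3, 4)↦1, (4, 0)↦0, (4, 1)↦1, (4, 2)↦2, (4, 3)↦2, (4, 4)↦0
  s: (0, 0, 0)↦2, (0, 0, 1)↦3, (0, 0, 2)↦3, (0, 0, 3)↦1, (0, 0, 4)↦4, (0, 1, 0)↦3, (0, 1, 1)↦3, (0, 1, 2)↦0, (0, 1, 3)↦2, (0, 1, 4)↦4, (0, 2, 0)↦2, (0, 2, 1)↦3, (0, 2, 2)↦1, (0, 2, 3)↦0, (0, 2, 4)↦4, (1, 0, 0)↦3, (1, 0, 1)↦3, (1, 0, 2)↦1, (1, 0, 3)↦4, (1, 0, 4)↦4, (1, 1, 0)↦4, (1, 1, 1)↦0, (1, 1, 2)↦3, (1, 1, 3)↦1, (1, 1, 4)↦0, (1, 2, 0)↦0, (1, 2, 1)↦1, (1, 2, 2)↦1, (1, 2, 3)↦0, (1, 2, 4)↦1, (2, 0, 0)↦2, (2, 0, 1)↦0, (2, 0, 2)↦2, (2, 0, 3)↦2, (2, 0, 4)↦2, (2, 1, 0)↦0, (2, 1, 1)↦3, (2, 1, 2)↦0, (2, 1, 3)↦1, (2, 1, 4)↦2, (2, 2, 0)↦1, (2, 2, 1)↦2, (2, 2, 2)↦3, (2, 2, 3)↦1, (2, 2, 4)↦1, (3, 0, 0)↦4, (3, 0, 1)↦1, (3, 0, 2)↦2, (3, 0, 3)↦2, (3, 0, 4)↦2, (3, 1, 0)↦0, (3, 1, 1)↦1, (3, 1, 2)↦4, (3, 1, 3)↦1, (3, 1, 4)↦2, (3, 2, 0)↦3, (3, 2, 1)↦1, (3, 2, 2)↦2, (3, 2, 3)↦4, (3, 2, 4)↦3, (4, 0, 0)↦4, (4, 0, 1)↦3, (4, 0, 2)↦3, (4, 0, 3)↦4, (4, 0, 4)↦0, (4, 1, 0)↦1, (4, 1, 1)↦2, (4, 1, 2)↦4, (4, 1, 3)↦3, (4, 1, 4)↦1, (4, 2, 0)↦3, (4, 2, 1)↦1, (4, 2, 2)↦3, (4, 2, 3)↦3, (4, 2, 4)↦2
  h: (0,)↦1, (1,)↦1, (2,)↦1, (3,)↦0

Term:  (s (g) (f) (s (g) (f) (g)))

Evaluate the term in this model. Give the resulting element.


value = 3

  g = 3
  f = 2
  g = 3
  f = 2
  g = 3
  (s (g) (f) (g)) = s(3, 2, 3) = 4
  (s (g) (f) (s (g) (f) (g))) = s(3, 2, 4) = 3


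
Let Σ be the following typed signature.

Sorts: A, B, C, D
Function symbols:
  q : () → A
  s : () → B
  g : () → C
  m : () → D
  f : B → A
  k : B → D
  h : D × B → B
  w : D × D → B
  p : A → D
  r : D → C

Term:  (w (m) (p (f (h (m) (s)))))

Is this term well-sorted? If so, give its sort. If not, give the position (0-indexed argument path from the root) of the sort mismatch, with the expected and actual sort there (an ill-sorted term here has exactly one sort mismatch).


well-sorted; sort = B

  (m) : D
        (m) : D
        (s) : B
      (h (m) (s)) : B
    (f (h (m) (s))) : A
  (p (f (h (m) (s)))) : D
(w (m) (p (f (h (m) (s))))) : B


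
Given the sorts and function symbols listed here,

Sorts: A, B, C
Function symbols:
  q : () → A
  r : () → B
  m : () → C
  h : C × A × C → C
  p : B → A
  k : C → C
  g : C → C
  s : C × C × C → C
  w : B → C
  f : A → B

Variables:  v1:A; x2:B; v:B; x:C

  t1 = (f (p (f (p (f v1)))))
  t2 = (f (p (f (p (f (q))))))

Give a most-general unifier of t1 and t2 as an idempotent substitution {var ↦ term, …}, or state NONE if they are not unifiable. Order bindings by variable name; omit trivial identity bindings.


{v1 ↦ (q)}


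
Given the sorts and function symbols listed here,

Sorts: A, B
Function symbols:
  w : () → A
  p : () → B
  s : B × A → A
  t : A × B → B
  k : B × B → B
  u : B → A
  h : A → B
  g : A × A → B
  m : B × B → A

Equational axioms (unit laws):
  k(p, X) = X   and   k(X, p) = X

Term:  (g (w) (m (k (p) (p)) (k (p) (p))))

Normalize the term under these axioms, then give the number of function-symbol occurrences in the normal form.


size = 5

1. (g (w) (m (k (p) (p)) (k (p) (p))))  →  (g (w) (m (p) (k (p) (p))))
2. (g (w) (m (p) (k (p) (p))))  →  (g (w) (m (p) (p)))
normal form: (g (w) (m (p) (p)))


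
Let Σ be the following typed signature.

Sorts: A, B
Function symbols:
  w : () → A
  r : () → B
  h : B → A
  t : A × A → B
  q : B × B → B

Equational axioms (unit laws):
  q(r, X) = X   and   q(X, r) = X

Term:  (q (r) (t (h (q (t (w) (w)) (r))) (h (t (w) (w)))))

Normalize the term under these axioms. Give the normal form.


1. (q (r) (t (h (q (t (w) (w)) (r))) (h (t (w) (w)))))  →  (t (h (q (t (w) (w)) (r))) (h (t (w) (w))))
2. (t (h (q (t (w) (w)) (r))) (h (t (w) (w))))  →  (t (h (t (w) (w))) (h (t (w) (w))))

normal form = (t (h (t (w) (w))) (h (t (w) (w))))


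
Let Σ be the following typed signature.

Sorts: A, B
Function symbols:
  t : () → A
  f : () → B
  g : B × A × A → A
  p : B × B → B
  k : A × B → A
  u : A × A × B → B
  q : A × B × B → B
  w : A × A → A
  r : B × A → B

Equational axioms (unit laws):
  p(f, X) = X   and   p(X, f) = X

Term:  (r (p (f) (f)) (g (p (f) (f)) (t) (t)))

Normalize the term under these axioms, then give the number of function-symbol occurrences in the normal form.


size = 6

1. (r (p (f) (f)) (g (p (f) (f)) (t) (t)))  →  (r (f) (g (p (f) (f)) (t) (t)))
2. (r (f) (g (p (f) (f)) (t) (t)))  →  (r (f) (g (f) (t) (t)))
normal form: (r (f) (g (f) (t) (t)))


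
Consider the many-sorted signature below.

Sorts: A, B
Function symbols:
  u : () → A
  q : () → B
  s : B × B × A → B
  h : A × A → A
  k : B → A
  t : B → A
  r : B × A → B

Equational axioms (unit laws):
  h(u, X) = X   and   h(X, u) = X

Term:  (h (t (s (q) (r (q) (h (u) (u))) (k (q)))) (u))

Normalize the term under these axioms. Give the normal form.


1. (h (t (s (q) (r (q) (h (u) (u))) (k (q)))) (u))  →  (t (s (q) (r (q) (h (u) (u))) (k (q))))
2. (t (s (q) (r (q) (h (u) (u))) (k (q))))  →  (t (s (q) (r (q) (u)) (k (q))))

normal form = (t (s (q) (r (q) (u)) (k (q))))


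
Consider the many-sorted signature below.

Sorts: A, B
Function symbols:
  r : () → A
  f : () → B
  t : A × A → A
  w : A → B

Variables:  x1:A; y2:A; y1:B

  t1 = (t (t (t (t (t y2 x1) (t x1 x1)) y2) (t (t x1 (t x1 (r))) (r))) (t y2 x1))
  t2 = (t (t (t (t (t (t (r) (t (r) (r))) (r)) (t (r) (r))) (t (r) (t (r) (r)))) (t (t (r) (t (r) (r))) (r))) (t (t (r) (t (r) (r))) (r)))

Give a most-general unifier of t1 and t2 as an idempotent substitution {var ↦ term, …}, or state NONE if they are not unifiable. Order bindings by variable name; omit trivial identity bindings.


{x1 ↦ (r), y2 ↦ (t (r) (t (r) (r)))}


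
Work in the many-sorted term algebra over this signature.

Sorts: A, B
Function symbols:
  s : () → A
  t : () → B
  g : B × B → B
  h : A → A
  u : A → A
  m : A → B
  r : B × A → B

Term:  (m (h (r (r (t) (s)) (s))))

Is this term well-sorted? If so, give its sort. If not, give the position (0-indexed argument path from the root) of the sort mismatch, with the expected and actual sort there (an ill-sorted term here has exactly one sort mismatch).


        (t) : B
        (s) : A
      (r (t) (s)) : B
      (s) : A
    (r (r (t) (s)) (s)) : B
  (h (r (r (t) (s)) (s))) : ✗ arg 0 at [0, 0] has sort B, expected A

ill-sorted at position [0, 0]: expected A, got B


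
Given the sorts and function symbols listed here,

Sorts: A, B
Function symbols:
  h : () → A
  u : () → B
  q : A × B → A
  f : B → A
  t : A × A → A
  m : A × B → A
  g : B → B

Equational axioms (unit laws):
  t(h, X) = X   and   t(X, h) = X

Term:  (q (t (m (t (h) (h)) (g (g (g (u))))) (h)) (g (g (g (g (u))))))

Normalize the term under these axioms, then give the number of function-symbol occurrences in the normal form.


1. (q (t (m (t (h) (h)) (g (g (g (u))))) (h)) (g (g (g (g (u))))))  →  (q (m (t (h) (h)) (g (g (g (u))))) (g (g (g (g (u))))))
2. (q (m (t (h) (h)) (g (g (g (u))))) (g (g (g (g (u))))))  →  (q (m (h) (g (g (g (u))))) (g (g (g (g (u))))))
normal form: (q (m (h) (g (g (g (u))))) (g (g (g (g (u))))))

size = 12


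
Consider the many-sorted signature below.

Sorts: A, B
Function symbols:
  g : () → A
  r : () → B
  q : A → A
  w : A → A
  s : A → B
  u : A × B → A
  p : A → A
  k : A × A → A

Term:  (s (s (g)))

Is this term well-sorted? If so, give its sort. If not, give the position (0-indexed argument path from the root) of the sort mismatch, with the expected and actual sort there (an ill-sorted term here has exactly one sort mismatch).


    (g) : A
  (s (g)) : B
(s (s (g))) : ✗ arg 0 at [0] has sort B, expected A

ill-sorted at position [0]: expected A, got B


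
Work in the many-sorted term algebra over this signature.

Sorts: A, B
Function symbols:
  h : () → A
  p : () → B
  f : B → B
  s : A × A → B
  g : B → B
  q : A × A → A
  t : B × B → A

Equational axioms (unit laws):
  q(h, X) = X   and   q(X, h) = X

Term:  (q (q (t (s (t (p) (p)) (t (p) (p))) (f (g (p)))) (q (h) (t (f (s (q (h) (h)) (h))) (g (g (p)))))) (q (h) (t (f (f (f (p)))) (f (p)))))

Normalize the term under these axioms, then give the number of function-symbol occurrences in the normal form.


1. (q (q (t (s (t (p) (p)) (t (p) (p))) (f (g (p)))) (q (h) (t (f (s (q (h) (h)) (h))) (g (g (p)))))) (q (h) (t (f (f (f (p)))) (f (p)))))  →  (q (q (t (s (t (p) (p)) (t (p) (p))) (f (g (p)))) (t (f (s (q (h) (h)) (h))) (g (g (p))))) (q (h) (t (f (f (f (p)))) (f (p)))))
2. (q (q (t (s (t (p) (p)) (t (p) (p))) (f (g (p)))) (t (f (s (q (h) (h)) (h))) (g (g (p))))) (q (h) (t (f (f (f (p)))) (f (p)))))  →  (q (q (t (s (t (p) (p)) (t (p) (p))) (f (g (p)))) (t (f (s (h) (h))) (g (g (p))))) (q (h) (t (f (f (f (p)))) (f (p)))))
3. (q (q (t (s (t (p) (p)) (t (p) (p))) (f (g (p)))) (t (f (s (h) (h))) (g (g (p))))) (q (h) (t (f (f (f (p)))) (f (p)))))  →  (q (q (t (s (t (p) (p)) (t (p) (p))) (f (g (p)))) (t (f (s (h) (h))) (g (g (p))))) (t (f (f (f (p)))) (f (p))))
normal form: (q (q (t (s (t (p) (p)) (t (p) (p))) (f (g (p)))) (t (f (s (h) (h))) (g (g (p))))) (t (f (f (f (p)))) (f (p))))

size = 28


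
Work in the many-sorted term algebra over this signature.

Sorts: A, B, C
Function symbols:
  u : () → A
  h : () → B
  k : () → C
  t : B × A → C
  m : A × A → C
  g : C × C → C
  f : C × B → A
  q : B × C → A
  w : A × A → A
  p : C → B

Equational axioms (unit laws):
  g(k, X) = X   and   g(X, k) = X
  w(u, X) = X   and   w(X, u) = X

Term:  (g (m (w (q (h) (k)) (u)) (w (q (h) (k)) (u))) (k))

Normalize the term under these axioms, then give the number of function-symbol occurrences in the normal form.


size = 7

1. (g (m (w (q (h) (k)) (u)) (w (q (h) (k)) (u))) (k))  →  (m (w (q (h) (k)) (u)) (w (q (h) (k)) (u)))
2. (m (w (q (h) (k)) (u)) (w (q (h) (k)) (u)))  →  (m (q (h) (k)) (w (q (h) (k)) (u)))
3. (m (q (h) (k)) (w (q (h) (k)) (u)))  →  (m (q (h) (k)) (q (h) (k)))
normal form: (m (q (h) (k)) (q (h) (k)))


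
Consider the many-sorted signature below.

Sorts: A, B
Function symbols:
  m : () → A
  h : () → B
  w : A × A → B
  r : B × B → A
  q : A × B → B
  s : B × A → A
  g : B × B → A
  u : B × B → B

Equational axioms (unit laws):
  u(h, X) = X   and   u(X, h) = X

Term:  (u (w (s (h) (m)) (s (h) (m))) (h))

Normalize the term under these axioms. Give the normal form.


normal form = (w (s (h) (m)) (s (h) (m)))

1. (u (w (s (h) (m)) (s (h) (m))) (h))  →  (w (s (h) (m)) (s (h) (m)))


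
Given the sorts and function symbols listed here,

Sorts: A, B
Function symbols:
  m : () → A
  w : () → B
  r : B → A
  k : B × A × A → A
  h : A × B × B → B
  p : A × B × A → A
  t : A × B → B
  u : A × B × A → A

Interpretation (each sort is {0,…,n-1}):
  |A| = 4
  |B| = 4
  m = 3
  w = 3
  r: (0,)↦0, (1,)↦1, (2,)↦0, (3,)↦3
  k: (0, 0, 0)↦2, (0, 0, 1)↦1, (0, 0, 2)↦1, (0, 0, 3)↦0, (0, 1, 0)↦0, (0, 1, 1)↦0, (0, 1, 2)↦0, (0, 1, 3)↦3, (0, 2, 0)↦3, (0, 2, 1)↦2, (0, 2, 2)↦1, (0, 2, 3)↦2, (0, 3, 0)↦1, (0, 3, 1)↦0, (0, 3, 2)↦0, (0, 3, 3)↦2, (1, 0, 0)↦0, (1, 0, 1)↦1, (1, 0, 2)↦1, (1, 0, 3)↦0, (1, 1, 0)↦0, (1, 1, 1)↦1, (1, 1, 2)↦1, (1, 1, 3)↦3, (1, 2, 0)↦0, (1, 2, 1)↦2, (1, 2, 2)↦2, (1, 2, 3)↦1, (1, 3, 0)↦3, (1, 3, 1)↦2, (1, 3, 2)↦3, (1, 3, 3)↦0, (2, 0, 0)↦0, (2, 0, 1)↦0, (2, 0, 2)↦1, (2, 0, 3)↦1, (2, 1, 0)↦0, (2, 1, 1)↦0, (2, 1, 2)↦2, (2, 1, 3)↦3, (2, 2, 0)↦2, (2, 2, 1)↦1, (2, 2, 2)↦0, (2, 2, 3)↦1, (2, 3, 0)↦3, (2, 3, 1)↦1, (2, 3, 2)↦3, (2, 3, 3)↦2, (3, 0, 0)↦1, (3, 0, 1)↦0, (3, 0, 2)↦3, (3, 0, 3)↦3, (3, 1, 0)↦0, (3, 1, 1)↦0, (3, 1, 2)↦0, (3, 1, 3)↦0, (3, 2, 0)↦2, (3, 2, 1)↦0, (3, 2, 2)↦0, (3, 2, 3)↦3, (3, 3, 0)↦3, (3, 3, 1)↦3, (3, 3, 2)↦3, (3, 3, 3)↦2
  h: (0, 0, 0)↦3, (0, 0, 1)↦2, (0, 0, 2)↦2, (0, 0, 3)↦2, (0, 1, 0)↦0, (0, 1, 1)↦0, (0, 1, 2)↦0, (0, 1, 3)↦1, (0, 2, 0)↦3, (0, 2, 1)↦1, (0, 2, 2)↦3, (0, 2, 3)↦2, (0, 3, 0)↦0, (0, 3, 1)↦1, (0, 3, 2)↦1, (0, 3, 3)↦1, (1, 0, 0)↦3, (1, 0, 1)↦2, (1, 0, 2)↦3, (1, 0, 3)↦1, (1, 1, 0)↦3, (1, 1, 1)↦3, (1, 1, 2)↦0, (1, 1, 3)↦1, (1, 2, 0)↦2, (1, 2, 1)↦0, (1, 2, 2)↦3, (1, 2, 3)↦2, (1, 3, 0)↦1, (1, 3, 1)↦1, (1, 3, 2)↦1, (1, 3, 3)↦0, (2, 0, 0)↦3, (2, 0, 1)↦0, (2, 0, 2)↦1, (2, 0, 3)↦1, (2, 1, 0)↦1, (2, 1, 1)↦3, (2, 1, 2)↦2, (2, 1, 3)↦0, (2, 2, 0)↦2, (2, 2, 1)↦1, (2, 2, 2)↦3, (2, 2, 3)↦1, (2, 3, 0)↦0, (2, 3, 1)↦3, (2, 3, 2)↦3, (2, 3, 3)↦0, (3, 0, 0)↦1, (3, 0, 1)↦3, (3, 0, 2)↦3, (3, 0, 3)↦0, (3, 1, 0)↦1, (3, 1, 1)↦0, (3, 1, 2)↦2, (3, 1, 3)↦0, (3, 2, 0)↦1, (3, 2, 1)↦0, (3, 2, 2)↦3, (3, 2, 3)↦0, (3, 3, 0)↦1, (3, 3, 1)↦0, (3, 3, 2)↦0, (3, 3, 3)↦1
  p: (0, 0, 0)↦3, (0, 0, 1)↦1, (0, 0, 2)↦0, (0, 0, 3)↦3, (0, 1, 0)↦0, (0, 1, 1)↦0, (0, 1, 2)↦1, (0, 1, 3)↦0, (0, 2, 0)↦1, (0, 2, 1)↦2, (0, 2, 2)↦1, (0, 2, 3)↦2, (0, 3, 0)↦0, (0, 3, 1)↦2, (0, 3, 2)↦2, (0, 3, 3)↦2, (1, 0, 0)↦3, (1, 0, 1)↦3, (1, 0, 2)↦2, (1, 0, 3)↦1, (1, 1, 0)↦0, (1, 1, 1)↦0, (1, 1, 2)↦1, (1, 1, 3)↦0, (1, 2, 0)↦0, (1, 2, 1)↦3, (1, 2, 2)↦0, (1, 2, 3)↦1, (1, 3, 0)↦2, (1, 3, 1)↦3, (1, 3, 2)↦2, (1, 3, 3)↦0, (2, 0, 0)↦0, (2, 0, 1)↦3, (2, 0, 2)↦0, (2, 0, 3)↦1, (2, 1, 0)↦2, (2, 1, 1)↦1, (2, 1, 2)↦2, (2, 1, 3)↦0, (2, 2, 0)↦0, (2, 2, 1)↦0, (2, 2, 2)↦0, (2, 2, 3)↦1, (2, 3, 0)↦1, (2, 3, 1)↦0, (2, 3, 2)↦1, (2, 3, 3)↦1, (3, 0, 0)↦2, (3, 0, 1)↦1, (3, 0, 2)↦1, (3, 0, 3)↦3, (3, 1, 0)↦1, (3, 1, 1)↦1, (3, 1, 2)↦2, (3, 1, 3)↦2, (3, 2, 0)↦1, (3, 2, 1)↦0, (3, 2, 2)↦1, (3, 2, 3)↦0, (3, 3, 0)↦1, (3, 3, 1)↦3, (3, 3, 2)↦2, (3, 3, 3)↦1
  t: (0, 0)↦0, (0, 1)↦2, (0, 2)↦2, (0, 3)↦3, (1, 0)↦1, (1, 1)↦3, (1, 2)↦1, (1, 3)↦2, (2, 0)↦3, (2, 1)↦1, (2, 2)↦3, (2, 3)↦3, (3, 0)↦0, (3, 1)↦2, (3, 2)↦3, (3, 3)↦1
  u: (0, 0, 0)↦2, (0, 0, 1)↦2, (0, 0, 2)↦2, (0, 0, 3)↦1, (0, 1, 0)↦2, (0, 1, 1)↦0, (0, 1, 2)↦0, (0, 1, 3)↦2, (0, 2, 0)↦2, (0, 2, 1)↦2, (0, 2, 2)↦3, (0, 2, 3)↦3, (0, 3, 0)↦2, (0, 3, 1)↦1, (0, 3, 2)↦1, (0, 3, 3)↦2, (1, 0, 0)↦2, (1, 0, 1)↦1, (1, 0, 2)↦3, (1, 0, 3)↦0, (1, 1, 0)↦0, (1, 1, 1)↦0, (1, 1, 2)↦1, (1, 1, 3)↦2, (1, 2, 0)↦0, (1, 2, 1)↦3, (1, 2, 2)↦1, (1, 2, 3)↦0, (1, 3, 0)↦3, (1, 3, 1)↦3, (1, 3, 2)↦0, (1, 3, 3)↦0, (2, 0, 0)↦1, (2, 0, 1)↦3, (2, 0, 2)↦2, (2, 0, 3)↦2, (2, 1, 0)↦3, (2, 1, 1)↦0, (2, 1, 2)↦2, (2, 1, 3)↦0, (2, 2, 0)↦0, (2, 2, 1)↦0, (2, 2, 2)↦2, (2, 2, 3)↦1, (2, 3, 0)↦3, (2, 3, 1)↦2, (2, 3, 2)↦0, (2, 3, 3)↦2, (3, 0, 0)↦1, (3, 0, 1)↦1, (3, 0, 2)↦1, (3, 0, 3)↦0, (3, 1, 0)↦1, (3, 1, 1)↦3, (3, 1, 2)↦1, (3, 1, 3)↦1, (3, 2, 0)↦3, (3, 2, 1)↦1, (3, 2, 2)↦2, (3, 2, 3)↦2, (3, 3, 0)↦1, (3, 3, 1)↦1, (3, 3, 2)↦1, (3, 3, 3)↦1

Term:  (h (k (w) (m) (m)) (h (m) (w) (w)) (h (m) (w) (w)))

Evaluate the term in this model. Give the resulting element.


  w = 3
  m = 3
  m = 3
  (k (w) (m) (m)) = k(3, 3, 3) = 2
  m = 3
  w = 3
  w = 3
  (h (m) (w) (w)) = h(3, 3, 3) = 1
  m = 3
  w = 3
  w = 3
  (h (m) (w) (w)) = h(3, 3, 3) = 1
  (h (k (w) (m) (m)) (h (m) (w) (w)) (h (m) (w) (w))) = h(2, 1, 1) = 3

value = 3


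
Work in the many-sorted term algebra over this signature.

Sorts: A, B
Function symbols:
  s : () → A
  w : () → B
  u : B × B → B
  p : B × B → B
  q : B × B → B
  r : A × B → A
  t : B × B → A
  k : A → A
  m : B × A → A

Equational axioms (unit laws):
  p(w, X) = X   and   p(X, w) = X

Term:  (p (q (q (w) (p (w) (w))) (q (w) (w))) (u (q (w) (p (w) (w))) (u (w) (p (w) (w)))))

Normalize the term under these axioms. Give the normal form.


1. (p (q (q (w) (p (w) (w))) (q (w) (w))) (u (q (w) (p (w) (w))) (u (w) (p (w) (w)))))  →  (p (q (q (w) (w)) (q (w) (w))) (u (q (w) (p (w) (w))) (u (w) (p (w) (w)))))
2. (p (q (q (w) (w)) (q (w) (w))) (u (q (w) (p (w) (w))) (u (w) (p (w) (w)))))  →  (p (q (q (w) (w)) (q (w) (w))) (u (q (w) (w)) (u (w) (p (w) (w)))))
3. (p (q (q (w) (w)) (q (w) (w))) (u (q (w) (w)) (u (w) (p (w) (w)))))  →  (p (q (q (w) (w)) (q (w) (w))) (u (q (w) (w)) (u (w) (w))))

normal form = (p (q (q (w) (w)) (q (w) (w))) (u (q (w) (w)) (u (w) (w))))


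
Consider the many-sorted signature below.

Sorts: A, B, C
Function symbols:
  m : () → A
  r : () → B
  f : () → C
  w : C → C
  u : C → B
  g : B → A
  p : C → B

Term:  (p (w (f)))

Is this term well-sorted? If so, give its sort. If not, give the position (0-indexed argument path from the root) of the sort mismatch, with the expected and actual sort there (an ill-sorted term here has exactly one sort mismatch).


    (f) : C
  (w (f)) : C
(p (w (f))) : B

well-sorted; sort = B


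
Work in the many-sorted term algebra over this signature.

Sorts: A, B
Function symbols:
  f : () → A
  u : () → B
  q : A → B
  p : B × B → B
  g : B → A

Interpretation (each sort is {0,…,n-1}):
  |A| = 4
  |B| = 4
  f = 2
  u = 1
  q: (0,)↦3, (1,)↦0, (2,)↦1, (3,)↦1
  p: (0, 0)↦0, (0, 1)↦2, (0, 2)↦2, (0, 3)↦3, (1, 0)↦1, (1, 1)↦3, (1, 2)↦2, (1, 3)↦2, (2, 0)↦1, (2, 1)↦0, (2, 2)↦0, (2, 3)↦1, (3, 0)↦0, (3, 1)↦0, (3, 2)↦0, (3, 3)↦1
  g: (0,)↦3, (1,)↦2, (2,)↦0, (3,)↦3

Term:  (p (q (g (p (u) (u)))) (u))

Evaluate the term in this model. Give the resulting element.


value = 3

  u = 1
  u = 1
  (p (u) (u)) = p(1, 1) = 3
  (g (p (u) (u))) = g(3,) = 3
  (q (g (p (u) (u)))) = q(3,) = 1
  u = 1
  (p (q (g (p (u) (u)))) (u)) = p(1, 1) = 3


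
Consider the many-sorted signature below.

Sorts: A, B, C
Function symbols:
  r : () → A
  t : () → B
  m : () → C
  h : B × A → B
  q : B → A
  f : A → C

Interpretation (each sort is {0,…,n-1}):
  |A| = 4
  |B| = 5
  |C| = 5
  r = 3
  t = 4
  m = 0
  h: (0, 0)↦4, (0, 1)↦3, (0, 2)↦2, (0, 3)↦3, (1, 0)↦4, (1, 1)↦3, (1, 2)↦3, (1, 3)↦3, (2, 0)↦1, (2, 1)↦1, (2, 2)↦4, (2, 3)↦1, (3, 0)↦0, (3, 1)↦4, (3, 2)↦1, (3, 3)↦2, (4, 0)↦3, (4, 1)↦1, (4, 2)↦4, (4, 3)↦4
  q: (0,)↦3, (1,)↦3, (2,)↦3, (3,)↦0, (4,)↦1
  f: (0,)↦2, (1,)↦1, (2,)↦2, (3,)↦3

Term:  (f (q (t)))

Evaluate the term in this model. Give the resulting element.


value = 1

  t = 4
  (q (t)) = q(4,) = 1
  (f (q (t))) = f(1,) = 1


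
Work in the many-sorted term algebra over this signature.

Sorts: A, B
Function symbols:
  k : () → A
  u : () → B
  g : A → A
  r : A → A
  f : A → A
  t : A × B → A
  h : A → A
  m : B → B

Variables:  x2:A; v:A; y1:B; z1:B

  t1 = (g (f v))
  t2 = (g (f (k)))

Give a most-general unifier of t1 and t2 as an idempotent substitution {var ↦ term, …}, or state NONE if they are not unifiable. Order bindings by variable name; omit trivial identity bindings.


{v ↦ (k)}


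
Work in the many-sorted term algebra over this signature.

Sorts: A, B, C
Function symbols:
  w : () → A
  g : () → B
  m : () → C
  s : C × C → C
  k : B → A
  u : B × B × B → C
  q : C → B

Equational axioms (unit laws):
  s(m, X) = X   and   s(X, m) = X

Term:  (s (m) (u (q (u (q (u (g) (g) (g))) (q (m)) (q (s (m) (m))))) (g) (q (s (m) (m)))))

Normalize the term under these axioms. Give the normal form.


1. (s (m) (u (q (u (q (u (g) (g) (g))) (q (m)) (q (s (m) (m))))) (g) (q (s (m) (m)))))  →  (u (q (u (q (u (g) (g) (g))) (q (m)) (q (s (m) (m))))) (g) (q (s (m) (m))))
2. (u (q (u (q (u (g) (g) (g))) (q (m)) (q (s (m) (m))))) (g) (q (s (m) (m))))  →  (u (q (u (q (u (g) (g) (g))) (q (m)) (q (m)))) (g) (q (s (m) (m))))
3. (u (q (u (q (u (g) (g) (g))) (q (m)) (q (m)))) (g) (q (s (m) (m))))  →  (u (q (u (q (u (g) (g) (g))) (q (m)) (q (m)))) (g) (q (m)))

normal form = (u (q (u (q (u (g) (g) (g))) (q (m)) (q (m)))) (g) (q (m)))


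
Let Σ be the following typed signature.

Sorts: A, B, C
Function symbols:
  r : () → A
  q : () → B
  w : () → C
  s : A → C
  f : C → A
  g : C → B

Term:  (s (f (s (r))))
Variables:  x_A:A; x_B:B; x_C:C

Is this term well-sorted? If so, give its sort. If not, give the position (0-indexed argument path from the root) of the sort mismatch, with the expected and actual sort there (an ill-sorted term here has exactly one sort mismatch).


well-sorted; sort = C

      (r) : A
    (s (r)) : C
  (f (s (r))) : A
(s (f (s (r)))) : C


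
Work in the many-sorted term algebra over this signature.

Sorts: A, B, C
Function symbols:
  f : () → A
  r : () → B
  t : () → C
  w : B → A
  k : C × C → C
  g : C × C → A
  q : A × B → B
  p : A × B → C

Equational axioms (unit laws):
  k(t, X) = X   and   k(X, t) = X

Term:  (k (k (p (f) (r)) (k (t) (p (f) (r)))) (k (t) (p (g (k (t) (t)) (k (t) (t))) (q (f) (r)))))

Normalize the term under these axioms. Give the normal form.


normal form = (k (k (p (f) (r)) (p (f) (r))) (p (g (t) (t)) (q (f) (r))))

1. (k (k (p (f) (r)) (k (t) (p (f) (r)))) (k (t) (p (g (k (t) (t)) (k (t) (t))) (q (f) (r)))))  →  (k (k (p (f) (r)) (p (f) (r))) (k (t) (p (g (k (t) (t)) (k (t) (t))) (q (f) (r)))))
2. (k (k (p (f) (r)) (p (f) (r))) (k (t) (p (g (k (t) (t)) (k (t) (t))) (q (f) (r)))))  →  (k (k (p (f) (r)) (p (f) (r))) (p (g (k (t) (t)) (k (t) (t))) (q (f) (r))))
3. (k (k (p (f) (r)) (p (f) (r))) (p (g (k (t) (t)) (k (t) (t))) (q (f) (r))))  →  (k (k (p (f) (r)) (p (f) (r))) (p (g (t) (k (t) (t))) (q (f) (r))))
4. (k (k (p (f) (r)) (p (f) (r))) (p (g (t) (k (t) (t))) (q (f) (r))))  →  (k (k (p (f) (r)) (p (f) (r))) (p (g (t) (t)) (q (f) (r))))


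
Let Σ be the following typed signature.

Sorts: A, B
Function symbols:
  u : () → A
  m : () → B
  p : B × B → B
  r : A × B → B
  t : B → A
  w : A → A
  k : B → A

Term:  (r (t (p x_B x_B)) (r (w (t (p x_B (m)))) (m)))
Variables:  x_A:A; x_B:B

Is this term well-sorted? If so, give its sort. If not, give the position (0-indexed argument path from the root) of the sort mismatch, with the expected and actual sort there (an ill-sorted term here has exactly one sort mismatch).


      x_B : B
      x_B : B
    (p x_B x_B) : B
  (t (p x_B x_B)) : A
          x_B : B
          (m) : B
        (p x_B (m)) : B
      (t (p x_B (m))) : A
    (w (t (p x_B (m)))) : A
    (m) : B
  (r (w (t (p x_B (m)))) (m)) : B
(r (t (p x_B x_B)) (r (w (t (p x_B (m)))) (m))) : B

well-sorted; sort = B


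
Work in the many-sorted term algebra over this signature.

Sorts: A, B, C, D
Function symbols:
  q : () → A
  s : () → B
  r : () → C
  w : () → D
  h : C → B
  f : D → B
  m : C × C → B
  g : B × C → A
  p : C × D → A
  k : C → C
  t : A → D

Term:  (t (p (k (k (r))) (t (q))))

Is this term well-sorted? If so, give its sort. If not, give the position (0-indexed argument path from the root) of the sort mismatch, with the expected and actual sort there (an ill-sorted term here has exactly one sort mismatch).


        (r) : C
      (k (r)) : C
    (k (k (r))) : C
      (q) : A
    (t (q)) : D
  (p (k (k (r))) (t (q))) : A
(t (p (k (k (r))) (t (q)))) : D

well-sorted; sort = D


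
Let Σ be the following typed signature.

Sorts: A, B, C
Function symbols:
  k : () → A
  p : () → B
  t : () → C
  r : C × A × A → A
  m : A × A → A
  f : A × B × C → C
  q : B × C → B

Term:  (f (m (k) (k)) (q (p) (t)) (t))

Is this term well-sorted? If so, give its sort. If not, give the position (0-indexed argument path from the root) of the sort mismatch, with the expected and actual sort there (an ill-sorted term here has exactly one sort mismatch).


    (k) : A
    (k) : A
  (m (k) (k)) : A
    (p) : B
    (t) : C
  (q (p) (t)) : B
  (t) : C
(f (m (k) (k)) (q (p) (t)) (t)) : C

well-sorted; sort = C


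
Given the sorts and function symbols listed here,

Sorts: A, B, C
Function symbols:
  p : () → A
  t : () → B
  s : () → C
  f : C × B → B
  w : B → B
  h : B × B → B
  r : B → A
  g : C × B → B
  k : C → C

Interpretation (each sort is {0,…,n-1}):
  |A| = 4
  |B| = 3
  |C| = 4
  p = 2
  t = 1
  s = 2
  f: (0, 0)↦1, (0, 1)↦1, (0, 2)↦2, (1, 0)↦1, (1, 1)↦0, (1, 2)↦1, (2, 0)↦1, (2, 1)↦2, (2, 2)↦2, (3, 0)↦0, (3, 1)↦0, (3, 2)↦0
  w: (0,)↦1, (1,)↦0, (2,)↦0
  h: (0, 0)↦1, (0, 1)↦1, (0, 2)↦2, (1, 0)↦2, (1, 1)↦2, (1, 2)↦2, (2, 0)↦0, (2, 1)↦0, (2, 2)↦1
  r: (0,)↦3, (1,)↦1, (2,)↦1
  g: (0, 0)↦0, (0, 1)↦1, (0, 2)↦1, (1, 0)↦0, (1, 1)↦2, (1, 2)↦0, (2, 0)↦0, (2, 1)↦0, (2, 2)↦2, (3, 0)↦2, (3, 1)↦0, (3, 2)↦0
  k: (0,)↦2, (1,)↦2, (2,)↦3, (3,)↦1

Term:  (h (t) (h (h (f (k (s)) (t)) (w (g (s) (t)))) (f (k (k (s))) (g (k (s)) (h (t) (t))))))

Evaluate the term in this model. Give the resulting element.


  t = 1
  s = 2
  (k (s)) = k(2,) = 3
  t = 1
  (f (k (s)) (t)) = f(3, 1) = 0
  s = 2
  t = 1
  (g (s) (t)) = g(2, 1) = 0
  (w (g (s) (t))) = w(0,) = 1
  (h (f (k (s)) (t)) (w (g (s) (t)))) = h(0, 1) = 1
  s = 2
  (k (s)) = k(2,) = 3
  (k (k (s))) = k(3,) = 1
  s = 2
  (k (s)) = k(2,) = 3
  t = 1
  t = 1
  (h (t) (t)) = h(1, 1) = 2
  (g (k (s)) (h (t) (t))) = g(3, 2) = 0
  (f (k (k (s))) (g (k (s)) (h (t) (t)))) = f(1, 0) = 1
  (h (h (f (k (s)) (t)) (w (g (s) (t)))) (f (k (k (s))) (g (k (s)) (h (t) (t))))) = h(1, 1) = 2
  (h (t) (h (h (f (k (s)) (t)) (w (g (s) (t)))) (f (k (k (s))) (g (k (s)) (h (t) (t)))))) = h(1, 2) = 2

value = 2


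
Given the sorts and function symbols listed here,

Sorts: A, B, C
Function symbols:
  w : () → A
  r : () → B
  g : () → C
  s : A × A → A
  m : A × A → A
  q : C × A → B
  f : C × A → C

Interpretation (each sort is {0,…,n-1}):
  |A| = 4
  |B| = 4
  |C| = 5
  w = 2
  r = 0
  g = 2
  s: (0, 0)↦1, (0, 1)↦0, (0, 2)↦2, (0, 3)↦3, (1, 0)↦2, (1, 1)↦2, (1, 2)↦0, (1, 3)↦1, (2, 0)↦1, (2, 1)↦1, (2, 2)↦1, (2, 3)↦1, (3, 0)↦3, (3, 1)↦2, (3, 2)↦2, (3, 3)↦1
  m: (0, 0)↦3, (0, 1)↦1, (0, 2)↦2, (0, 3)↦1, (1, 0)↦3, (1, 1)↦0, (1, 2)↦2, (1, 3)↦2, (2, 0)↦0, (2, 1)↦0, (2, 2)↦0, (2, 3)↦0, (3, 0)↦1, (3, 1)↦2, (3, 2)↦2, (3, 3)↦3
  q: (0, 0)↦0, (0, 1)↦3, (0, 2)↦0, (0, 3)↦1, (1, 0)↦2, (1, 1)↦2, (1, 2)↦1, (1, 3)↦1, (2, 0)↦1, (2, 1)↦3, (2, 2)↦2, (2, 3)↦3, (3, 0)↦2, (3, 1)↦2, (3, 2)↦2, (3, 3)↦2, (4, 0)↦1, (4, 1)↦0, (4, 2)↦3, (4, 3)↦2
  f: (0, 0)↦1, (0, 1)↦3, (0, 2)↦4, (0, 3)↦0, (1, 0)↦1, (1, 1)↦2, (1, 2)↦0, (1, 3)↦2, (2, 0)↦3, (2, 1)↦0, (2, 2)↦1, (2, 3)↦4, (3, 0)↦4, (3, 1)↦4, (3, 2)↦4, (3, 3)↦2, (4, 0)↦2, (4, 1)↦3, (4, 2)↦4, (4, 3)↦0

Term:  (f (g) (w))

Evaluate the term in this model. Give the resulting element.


  g = 2
  w = 2
  (f (g) (w)) = f(2, 2) = 1

value = 1


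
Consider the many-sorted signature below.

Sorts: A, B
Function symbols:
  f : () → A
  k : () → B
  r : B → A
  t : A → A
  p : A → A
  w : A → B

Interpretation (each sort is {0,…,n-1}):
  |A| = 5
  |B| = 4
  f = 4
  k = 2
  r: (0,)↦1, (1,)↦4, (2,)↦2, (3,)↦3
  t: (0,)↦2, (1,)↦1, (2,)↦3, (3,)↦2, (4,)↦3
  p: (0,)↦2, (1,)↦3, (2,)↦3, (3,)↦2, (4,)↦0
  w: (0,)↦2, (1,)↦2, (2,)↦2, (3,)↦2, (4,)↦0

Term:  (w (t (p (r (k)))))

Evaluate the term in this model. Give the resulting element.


  k = 2
  (r (k)) = r(2,) = 2
  (p (r (k))) = p(2,) = 3
  (t (p (r (k)))) = t(3,) = 2
  (w (t (p (r (k))))) = w(2,) = 2

value = 2


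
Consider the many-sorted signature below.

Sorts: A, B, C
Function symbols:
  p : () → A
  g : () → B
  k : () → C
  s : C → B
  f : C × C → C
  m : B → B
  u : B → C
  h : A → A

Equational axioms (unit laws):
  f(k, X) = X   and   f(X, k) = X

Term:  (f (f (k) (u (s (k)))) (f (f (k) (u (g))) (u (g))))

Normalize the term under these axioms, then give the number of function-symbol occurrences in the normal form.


size = 9

1. (f (f (k) (u (s (k)))) (f (f (k) (u (g))) (u (g))))  →  (f (u (s (k))) (f (f (k) (u (g))) (u (g))))
2. (f (u (s (k))) (f (f (k) (u (g))) (u (g))))  →  (f (u (s (k))) (f (u (g)) (u (g))))
normal form: (f (u (s (k))) (f (u (g)) (u (g))))


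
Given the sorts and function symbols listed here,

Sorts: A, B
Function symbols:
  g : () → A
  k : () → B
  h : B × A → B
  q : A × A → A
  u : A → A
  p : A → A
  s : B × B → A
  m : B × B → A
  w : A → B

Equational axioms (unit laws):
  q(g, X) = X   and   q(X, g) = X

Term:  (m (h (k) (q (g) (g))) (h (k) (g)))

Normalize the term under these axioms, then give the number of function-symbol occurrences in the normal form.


1. (m (h (k) (q (g) (g))) (h (k) (g)))  →  (m (h (k) (g)) (h (k) (g)))
normal form: (m (h (k) (g)) (h (k) (g)))

size = 7


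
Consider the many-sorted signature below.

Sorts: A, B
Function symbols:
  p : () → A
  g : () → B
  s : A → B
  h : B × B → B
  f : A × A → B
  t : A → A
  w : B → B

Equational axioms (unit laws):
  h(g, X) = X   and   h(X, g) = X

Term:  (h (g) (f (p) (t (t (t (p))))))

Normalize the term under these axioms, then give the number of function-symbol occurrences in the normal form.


size = 6

1. (h (g) (f (p) (t (t (t (p))))))  →  (f (p) (t (t (t (p)))))
normal form: (f (p) (t (t (t (p)))))


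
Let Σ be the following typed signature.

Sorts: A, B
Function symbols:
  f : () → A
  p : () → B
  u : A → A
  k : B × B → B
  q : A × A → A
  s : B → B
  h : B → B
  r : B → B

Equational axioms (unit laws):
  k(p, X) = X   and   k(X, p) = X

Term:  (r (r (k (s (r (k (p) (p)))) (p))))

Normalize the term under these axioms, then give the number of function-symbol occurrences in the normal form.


1. (r (r (k (s (r (k (p) (p)))) (p))))  →  (r (r (s (r (k (p) (p))))))
2. (r (r (s (r (k (p) (p))))))  →  (r (r (s (r (p)))))
normal form: (r (r (s (r (p)))))

size = 5


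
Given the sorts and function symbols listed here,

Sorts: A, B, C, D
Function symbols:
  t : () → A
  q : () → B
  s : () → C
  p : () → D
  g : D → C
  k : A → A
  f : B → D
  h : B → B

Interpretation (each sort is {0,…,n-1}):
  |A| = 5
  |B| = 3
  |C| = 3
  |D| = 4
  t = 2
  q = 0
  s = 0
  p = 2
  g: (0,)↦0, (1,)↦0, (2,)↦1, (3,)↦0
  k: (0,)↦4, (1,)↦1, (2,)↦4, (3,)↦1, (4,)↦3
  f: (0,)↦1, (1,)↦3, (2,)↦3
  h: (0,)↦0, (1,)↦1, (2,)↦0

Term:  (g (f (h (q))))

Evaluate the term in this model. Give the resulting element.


  q = 0
  (h (q)) = h(0,) = 0
  (f (h (q))) = f(0,) = 1
  (g (f (h (q)))) = g(1,) = 0

value = 0


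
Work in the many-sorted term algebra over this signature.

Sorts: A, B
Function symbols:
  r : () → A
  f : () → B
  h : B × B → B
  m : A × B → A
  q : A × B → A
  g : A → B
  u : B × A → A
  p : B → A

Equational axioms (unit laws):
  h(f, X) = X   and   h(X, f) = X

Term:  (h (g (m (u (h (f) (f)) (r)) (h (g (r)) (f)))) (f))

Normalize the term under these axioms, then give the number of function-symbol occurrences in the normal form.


1. (h (g (m (u (h (f) (f)) (r)) (h (g (r)) (f)))) (f))  →  (g (m (u (h (f) (f)) (r)) (h (g (r)) (f))))
2. (g (m (u (h (f) (f)) (r)) (h (g (r)) (f))))  →  (g (m (u (f) (r)) (h (g (r)) (f))))
3. (g (m (u (f) (r)) (h (g (r)) (f))))  →  (g (m (u (f) (r)) (g (r))))
normal form: (g (m (u (f) (r)) (g (r))))

size = 7


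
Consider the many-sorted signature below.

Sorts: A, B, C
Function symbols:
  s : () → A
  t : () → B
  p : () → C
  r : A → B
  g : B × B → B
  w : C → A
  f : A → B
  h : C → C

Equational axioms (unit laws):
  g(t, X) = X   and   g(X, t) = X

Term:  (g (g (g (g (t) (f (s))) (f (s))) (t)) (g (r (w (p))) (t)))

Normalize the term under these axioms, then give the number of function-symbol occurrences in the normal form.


size = 9

1. (g (g (g (g (t) (f (s))) (f (s))) (t)) (g (r (w (p))) (t)))  →  (g (g (g (t) (f (s))) (f (s))) (g (r (w (p))) (t)))
2. (g (g (g (t) (f (s))) (f (s))) (g (r (w (p))) (t)))  →  (g (g (f (s)) (f (s))) (g (r (w (p))) (t)))
3. (g (g (f (s)) (f (s))) (g (r (w (p))) (t)))  →  (g (g (f (s)) (f (s))) (r (w (p))))
normal form: (g (g (f (s)) (f (s))) (r (w (p))))


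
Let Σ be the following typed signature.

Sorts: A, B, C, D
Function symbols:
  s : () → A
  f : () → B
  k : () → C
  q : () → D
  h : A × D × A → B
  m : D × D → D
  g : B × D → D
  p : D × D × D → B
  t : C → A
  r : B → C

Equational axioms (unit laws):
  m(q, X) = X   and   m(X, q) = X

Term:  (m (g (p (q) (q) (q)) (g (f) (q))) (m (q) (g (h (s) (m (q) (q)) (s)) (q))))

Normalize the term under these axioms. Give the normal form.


1. (m (g (p (q) (q) (q)) (g (f) (q))) (m (q) (g (h (s) (m (q) (q)) (s)) (q))))  →  (m (g (p (q) (q) (q)) (g (f) (q))) (g (h (s) (m (q) (q)) (s)) (q)))
2. (m (g (p (q) (q) (q)) (g (f) (q))) (g (h (s) (m (q) (q)) (s)) (q)))  →  (m (g (p (q) (q) (q)) (g (f) (q))) (g (h (s) (q) (s)) (q)))

normal form = (m (g (p (q) (q) (q)) (g (f) (q))) (g (h (s) (q) (s)) (q)))


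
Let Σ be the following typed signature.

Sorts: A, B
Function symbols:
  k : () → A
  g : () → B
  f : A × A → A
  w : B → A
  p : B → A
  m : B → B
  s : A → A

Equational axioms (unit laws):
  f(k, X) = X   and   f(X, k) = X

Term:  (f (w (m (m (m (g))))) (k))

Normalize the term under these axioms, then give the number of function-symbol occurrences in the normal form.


size = 5

1. (f (w (m (m (m (g))))) (k))  →  (w (m (m (m (g)))))
normal form: (w (m (m (m (g)))))


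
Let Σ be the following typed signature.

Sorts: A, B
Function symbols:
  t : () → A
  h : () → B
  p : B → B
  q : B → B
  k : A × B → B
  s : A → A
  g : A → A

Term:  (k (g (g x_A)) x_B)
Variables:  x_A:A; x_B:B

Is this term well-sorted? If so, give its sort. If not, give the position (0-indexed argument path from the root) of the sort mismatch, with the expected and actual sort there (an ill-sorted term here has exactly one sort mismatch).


well-sorted; sort = B

      x_A : A
    (g x_A) : A
  (g (g x_A)) : A
  x_B : B
(k (g (g x_A)) x_B) : B


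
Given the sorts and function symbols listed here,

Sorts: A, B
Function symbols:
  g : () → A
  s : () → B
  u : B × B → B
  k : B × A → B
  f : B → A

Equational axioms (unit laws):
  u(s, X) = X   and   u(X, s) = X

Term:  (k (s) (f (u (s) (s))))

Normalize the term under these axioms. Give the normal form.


1. (k (s) (f (u (s) (s))))  →  (k (s) (f (s)))

normal form = (k (s) (f (s)))


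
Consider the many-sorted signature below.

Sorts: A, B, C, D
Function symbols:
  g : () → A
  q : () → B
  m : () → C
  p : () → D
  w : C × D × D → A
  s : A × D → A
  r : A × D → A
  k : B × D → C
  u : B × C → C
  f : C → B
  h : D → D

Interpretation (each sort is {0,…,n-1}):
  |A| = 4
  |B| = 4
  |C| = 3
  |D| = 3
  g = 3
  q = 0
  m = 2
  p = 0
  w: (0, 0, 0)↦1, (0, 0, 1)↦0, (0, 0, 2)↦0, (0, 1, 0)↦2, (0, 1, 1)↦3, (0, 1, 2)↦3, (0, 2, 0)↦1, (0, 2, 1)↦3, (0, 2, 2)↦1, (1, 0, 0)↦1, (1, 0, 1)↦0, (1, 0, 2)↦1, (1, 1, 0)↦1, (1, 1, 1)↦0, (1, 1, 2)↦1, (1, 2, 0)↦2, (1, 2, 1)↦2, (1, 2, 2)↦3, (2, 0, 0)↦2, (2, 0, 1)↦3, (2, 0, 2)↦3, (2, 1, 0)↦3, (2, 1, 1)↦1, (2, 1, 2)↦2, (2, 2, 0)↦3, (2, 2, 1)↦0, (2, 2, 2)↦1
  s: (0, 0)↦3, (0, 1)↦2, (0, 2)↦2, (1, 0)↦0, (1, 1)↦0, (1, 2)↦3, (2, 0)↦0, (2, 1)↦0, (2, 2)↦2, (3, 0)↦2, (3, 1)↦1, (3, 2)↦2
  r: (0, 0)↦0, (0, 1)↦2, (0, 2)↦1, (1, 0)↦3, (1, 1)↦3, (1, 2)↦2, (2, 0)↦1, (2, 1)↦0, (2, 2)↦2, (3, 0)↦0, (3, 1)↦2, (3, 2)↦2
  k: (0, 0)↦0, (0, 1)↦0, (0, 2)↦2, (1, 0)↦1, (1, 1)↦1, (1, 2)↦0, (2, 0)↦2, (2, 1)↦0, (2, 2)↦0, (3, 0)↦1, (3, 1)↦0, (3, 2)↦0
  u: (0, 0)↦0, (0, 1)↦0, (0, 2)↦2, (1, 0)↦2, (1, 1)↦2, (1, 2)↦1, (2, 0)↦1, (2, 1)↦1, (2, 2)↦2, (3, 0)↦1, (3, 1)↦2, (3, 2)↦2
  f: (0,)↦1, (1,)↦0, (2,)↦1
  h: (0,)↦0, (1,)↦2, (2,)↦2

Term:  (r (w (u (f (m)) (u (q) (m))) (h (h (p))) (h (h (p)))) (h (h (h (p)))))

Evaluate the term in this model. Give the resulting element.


  m = 2
  (f (m)) = f(2,) = 1
  q = 0
  m = 2
  (u (q) (m)) = u(0, 2) = 2
  (u (f (m)) (u (q) (m))) = u(1, 2) = 1
  p = 0
  (h (p)) = h(0,) = 0
  (h (h (p))) = h(0,) = 0
  p = 0
  (h (p)) = h(0,) = 0
  (h (h (p))) = h(0,) = 0
  (w (u (f (m)) (u (q) (m))) (h (h (p))) (h (h (p)))) = w(1, 0, 0) = 1
  p = 0
  (h (p)) = h(0,) = 0
  (h (h (p))) = h(0,) = 0
  (h (h (h (p)))) = h(0,) = 0
  (r (w (u (f (m)) (u (q) (m))) (h (h (p))) (h (h (p)))) (h (h (h (p))))) = r(1, 0) = 3

value = 3
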